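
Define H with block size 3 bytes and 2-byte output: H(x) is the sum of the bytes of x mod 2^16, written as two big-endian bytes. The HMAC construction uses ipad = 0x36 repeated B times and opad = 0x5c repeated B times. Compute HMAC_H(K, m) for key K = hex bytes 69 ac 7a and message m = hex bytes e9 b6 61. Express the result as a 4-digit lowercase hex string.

0193

Key hex bytes 69 ac 7a is exactly B = 3 bytes: K' = 69 ac 7a.
K' ⊕ ipad = 5f 9a 4c.  K' ⊕ opad = 35 f0 26.
Inner input = (K'⊕ipad) ∥ m = 5f 9a 4c ∥ e9 b6 61.
Inner hash: sum = 95+154+76+233+182+97 = 837 → 03 45.
Outer input = (K'⊕opad) ∥ inner = 35 f0 26 ∥ 03 45.
Outer hash (tag): sum = 53+240+38+3+69 = 403 → 01 93.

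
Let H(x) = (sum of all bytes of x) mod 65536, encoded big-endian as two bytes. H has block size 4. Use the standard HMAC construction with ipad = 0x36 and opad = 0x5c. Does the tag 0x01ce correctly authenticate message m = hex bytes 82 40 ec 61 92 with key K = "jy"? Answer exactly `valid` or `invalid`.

valid

Key "jy" = 6a 79 is 2 bytes ≤ B = 4; zero-pad to 4 bytes: K' = 6a 79 00 00.
K' ⊕ ipad = 5c 4f 36 36; K' ⊕ opad = 36 25 5c 5c.
Inner hash: sum = 92+79+54+54+130+64+236+97+146 = 952 → 03 b8.
Outer hash (recomputed tag): sum = 54+37+92+92+3+184 = 462 → 01 ce.
Recomputed tag = 01ce; claimed = 01ce → match.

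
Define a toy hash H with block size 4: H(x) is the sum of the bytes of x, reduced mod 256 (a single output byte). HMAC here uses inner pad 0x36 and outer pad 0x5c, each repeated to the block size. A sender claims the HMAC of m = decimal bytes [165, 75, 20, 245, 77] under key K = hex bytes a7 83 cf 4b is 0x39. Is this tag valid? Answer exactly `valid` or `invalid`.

invalid

Key hex bytes a7 83 cf 4b is exactly B = 4 bytes: K' = a7 83 cf 4b.
K' ⊕ ipad = 91 b5 f9 7d; K' ⊕ opad = fb df 93 17.
Inner hash: sum = 145+181+249+125+165+75+20+245+77 = 1282; mod 256 = 2 → 02.
Outer hash (recomputed tag): sum = 251+223+147+23+2 = 646; mod 256 = 134 → 86.
Recomputed tag = 86; claimed = 39 → mismatch.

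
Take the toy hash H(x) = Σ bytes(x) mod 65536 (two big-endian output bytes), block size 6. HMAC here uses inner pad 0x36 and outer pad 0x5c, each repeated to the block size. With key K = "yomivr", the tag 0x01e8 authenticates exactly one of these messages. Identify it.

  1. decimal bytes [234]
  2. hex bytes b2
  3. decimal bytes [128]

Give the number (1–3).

Key "yomivr" = 79 6f 6d 69 76 72 is exactly B = 6 bytes: K' = 79 6f 6d 69 76 72.
K' ⊕ ipad = 4f 59 5b 5f 40 44; K' ⊕ opad = 25 33 31 35 2a 2e.
m1: inner = H(4f 59 5b 5f 40 44 ea) = 02 d0; tag = H(25 33 31 35 2a 2e 02 d0) = 01e8 ← matches
m2: inner = H(4f 59 5b 5f 40 44 b2) = 02 98; tag = H(25 33 31 35 2a 2e 02 98) = 01b0
m3: inner = H(4f 59 5b 5f 40 44 80) = 02 66; tag = H(25 33 31 35 2a 2e 02 66) = 017e

1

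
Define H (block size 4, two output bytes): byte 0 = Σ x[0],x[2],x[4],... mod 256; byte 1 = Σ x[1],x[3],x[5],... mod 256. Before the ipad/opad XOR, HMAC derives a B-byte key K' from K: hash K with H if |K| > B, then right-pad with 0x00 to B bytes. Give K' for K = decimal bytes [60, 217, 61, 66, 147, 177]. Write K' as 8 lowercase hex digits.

0ccc0000

|K| = 6 > B = 4, so first hash the key.
H(K): even-index sum = 268 mod 256 = 12; odd-index sum = 460 mod 256 = 204 → 0c cc.
Zero-pad H(K) = 0c cc to 4 bytes: K' = 0c cc 00 00.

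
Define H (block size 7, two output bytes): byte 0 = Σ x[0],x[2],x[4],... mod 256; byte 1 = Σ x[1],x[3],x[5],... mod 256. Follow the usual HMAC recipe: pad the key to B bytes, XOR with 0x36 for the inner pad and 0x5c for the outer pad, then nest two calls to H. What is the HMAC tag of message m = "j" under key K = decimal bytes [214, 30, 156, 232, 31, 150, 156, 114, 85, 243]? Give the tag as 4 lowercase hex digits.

Key decimal bytes [214, 30, 156, 232, 31, 150, 156, 114, 85, 243] = d6 1e 9c e8 1f 96 9c 72 55 f3 is 10 bytes > B = 7, so hash it first: H(key) = 82 01, then zero-pad to 7 bytes: K' = 82 01 00 00 00 00 00.
K' ⊕ ipad = b4 37 36 36 36 36 36.  K' ⊕ opad = de 5d 5c 5c 5c 5c 5c.
Inner input = (K'⊕ipad) ∥ m = b4 37 36 36 36 36 36 ∥ 6a.
Inner hash: even-index sum = 342 mod 256 = 86; odd-index sum = 269 mod 256 = 13 → 56 0d.
Outer input = (K'⊕opad) ∥ inner = de 5d 5c 5c 5c 5c 5c ∥ 56 0d.
Outer hash (tag): even-index sum = 511 mod 256 = 255; odd-index sum = 363 mod 256 = 107 → ff 6b.

ff6b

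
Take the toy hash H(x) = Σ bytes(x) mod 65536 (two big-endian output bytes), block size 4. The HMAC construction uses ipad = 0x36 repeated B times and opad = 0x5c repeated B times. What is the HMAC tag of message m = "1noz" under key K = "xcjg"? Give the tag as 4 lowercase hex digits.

Key "xcjg" = 78 63 6a 67 is exactly B = 4 bytes: K' = 78 63 6a 67.
K' ⊕ ipad = 4e 55 5c 51.  K' ⊕ opad = 24 3f 36 3b.
Inner input = (K'⊕ipad) ∥ m = 4e 55 5c 51 ∥ 31 6e 6f 7a.
Inner hash: sum = 78+85+92+81+49+110+111+122 = 728 → 02 d8.
Outer input = (K'⊕opad) ∥ inner = 24 3f 36 3b ∥ 02 d8.
Outer hash (tag): sum = 36+63+54+59+2+216 = 430 → 01 ae.

01ae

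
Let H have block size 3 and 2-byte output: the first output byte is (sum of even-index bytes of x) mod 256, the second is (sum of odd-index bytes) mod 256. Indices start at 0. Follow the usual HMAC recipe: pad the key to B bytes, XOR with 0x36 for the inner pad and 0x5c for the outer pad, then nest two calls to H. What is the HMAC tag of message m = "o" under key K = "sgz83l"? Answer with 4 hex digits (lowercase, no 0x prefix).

Key "sgz83l" = 73 67 7a 38 33 6c is 6 bytes > B = 3, so hash it first: H(key) = 20 0b, then zero-pad to 3 bytes: K' = 20 0b 00.
K' ⊕ ipad = 16 3d 36.  K' ⊕ opad = 7c 57 5c.
Inner input = (K'⊕ipad) ∥ m = 16 3d 36 ∥ 6f.
Inner hash: even-index sum = 76 mod 256 = 76; odd-index sum = 172 mod 256 = 172 → 4c ac.
Outer input = (K'⊕opad) ∥ inner = 7c 57 5c ∥ 4c ac.
Outer hash (tag): even-index sum = 388 mod 256 = 132; odd-index sum = 163 mod 256 = 163 → 84 a3.

84a3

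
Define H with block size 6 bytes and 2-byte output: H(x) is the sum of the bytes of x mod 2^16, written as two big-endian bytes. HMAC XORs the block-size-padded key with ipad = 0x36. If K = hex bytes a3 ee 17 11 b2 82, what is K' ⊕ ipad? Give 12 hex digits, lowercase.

95d8212784b4

Key hex bytes a3 ee 17 11 b2 82 is exactly B = 6 bytes: K' = a3 ee 17 11 b2 82.
XOR each byte with 0x36: a3⊕36=95, ee⊕36=d8, 17⊕36=21, 11⊕36=27, b2⊕36=84, 82⊕36=b4.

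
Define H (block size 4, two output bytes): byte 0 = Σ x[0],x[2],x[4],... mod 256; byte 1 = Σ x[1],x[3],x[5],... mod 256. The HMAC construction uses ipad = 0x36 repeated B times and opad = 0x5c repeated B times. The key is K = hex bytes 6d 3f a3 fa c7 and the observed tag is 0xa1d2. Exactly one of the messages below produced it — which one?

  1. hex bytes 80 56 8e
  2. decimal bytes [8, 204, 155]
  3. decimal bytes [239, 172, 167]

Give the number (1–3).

2

Key hex bytes 6d 3f a3 fa c7 is 5 bytes > B = 4, so hash it first: H(key) = d7 39, then zero-pad to 4 bytes: K' = d7 39 00 00.
K' ⊕ ipad = e1 0f 36 36; K' ⊕ opad = 8b 65 5c 5c.
m1: inner = H(e1 0f 36 36 80 56 8e) = 25 9b; tag = H(8b 65 5c 5c 25 9b) = 0c5c
m2: inner = H(e1 0f 36 36 08 cc 9b) = ba 11; tag = H(8b 65 5c 5c ba 11) = a1d2 ← matches
m3: inner = H(e1 0f 36 36 ef ac a7) = ad f1; tag = H(8b 65 5c 5c ad f1) = 94b2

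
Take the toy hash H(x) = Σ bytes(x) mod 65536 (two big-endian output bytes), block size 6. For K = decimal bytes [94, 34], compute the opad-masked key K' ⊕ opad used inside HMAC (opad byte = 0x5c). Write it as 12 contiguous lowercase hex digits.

027e5c5c5c5c

Key decimal bytes [94, 34] = 5e 22 is 2 bytes ≤ B = 6; zero-pad to 6 bytes: K' = 5e 22 00 00 00 00.
XOR each byte with 0x5c: 5e⊕5c=02, 22⊕5c=7e, 00⊕5c=5c, 00⊕5c=5c, 00⊕5c=5c, 00⊕5c=5c.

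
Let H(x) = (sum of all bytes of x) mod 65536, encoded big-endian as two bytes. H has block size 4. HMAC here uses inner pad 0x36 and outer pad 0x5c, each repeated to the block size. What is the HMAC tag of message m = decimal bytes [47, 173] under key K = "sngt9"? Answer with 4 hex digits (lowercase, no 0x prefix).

Key "sngt9" = 73 6e 67 74 39 is 5 bytes > B = 4, so hash it first: H(key) = 01 f5, then zero-pad to 4 bytes: K' = 01 f5 00 00.
K' ⊕ ipad = 37 c3 36 36.  K' ⊕ opad = 5d a9 5c 5c.
Inner input = (K'⊕ipad) ∥ m = 37 c3 36 36 ∥ 2f ad.
Inner hash: sum = 55+195+54+54+47+173 = 578 → 02 42.
Outer input = (K'⊕opad) ∥ inner = 5d a9 5c 5c ∥ 02 42.
Outer hash (tag): sum = 93+169+92+92+2+66 = 514 → 02 02.

0202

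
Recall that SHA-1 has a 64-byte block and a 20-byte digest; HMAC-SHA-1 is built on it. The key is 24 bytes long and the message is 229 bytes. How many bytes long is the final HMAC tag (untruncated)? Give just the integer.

The tag is one SHA-1 digest: 20 bytes.

20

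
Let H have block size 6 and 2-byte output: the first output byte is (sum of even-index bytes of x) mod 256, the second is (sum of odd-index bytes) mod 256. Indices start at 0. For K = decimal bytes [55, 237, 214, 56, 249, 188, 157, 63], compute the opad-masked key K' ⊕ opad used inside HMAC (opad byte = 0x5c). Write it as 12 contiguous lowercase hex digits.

Key decimal bytes [55, 237, 214, 56, 249, 188, 157, 63] = 37 ed d6 38 f9 bc 9d 3f is 8 bytes > B = 6, so hash it first: H(key) = a3 20, then zero-pad to 6 bytes: K' = a3 20 00 00 00 00.
XOR each byte with 0x5c: a3⊕5c=ff, 20⊕5c=7c, 00⊕5c=5c, 00⊕5c=5c, 00⊕5c=5c, 00⊕5c=5c.

ff7c5c5c5c5c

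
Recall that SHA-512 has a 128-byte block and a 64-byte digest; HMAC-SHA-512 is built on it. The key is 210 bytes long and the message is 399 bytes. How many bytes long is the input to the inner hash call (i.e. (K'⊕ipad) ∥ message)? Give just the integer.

Key is 210 > 128 bytes, so it is hashed to 64 bytes then zero-padded to 128: |K'| = 128.
Inner input = (K'⊕ipad) ∥ m → 128 + 399 = 527 bytes.

527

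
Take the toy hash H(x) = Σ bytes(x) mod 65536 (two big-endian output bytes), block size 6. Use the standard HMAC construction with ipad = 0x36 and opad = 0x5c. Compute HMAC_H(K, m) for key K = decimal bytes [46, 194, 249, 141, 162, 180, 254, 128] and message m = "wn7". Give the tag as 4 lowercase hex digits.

Key decimal bytes [46, 194, 249, 141, 162, 180, 254, 128] = 2e c2 f9 8d a2 b4 fe 80 is 8 bytes > B = 6, so hash it first: H(key) = 05 4a, then zero-pad to 6 bytes: K' = 05 4a 00 00 00 00.
K' ⊕ ipad = 33 7c 36 36 36 36.  K' ⊕ opad = 59 16 5c 5c 5c 5c.
Inner input = (K'⊕ipad) ∥ m = 33 7c 36 36 36 36 ∥ 77 6e 37.
Inner hash: sum = 51+124+54+54+54+54+119+110+55 = 675 → 02 a3.
Outer input = (K'⊕opad) ∥ inner = 59 16 5c 5c 5c 5c ∥ 02 a3.
Outer hash (tag): sum = 89+22+92+92+92+92+2+163 = 644 → 02 84.

0284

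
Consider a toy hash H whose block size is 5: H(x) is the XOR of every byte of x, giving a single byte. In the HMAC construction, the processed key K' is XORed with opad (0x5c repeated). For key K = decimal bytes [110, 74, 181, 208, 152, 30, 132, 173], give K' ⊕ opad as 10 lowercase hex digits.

b25c5c5c5c

Key decimal bytes [110, 74, 181, 208, 152, 30, 132, 173] = 6e 4a b5 d0 98 1e 84 ad is 8 bytes > B = 5, so hash it first: H(key) = ee, then zero-pad to 5 bytes: K' = ee 00 00 00 00.
XOR each byte with 0x5c: ee⊕5c=b2, 00⊕5c=5c, 00⊕5c=5c, 00⊕5c=5c, 00⊕5c=5c.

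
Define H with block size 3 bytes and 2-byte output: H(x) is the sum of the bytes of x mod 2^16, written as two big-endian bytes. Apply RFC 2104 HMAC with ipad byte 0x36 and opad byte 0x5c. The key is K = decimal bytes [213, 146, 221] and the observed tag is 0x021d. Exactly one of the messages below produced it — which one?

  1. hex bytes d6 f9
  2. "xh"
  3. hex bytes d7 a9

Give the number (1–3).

1

Key decimal bytes [213, 146, 221] = d5 92 dd is exactly B = 3 bytes: K' = d5 92 dd.
K' ⊕ ipad = e3 a4 eb; K' ⊕ opad = 89 ce 81.
m1: inner = H(e3 a4 eb d6 f9) = 04 41; tag = H(89 ce 81 04 41) = 021d ← matches
m2: inner = H(e3 a4 eb 78 68) = 03 52; tag = H(89 ce 81 03 52) = 022d
m3: inner = H(e3 a4 eb d7 a9) = 03 f2; tag = H(89 ce 81 03 f2) = 02cd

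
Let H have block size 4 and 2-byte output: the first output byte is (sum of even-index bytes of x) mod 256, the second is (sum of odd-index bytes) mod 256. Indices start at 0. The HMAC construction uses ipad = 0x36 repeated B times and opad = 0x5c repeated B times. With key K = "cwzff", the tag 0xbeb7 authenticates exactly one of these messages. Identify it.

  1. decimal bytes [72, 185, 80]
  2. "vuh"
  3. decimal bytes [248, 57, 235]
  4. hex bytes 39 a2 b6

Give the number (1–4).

Key "cwzff" = 63 77 7a 66 66 is 5 bytes > B = 4, so hash it first: H(key) = 43 dd, then zero-pad to 4 bytes: K' = 43 dd 00 00.
K' ⊕ ipad = 75 eb 36 36; K' ⊕ opad = 1f 81 5c 5c.
m1: inner = H(75 eb 36 36 48 b9 50) = 43 da; tag = H(1f 81 5c 5c 43 da) = beb7 ← matches
m2: inner = H(75 eb 36 36 76 75 68) = 89 96; tag = H(1f 81 5c 5c 89 96) = 0473
m3: inner = H(75 eb 36 36 f8 39 eb) = 8e 5a; tag = H(1f 81 5c 5c 8e 5a) = 0937
m4: inner = H(75 eb 36 36 39 a2 b6) = 9a c3; tag = H(1f 81 5c 5c 9a c3) = 15a0

1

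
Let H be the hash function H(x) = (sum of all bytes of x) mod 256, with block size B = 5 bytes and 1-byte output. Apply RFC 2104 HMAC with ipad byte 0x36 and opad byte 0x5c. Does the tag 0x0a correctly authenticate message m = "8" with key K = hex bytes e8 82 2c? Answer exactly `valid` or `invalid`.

valid

Key hex bytes e8 82 2c is 3 bytes ≤ B = 5; zero-pad to 5 bytes: K' = e8 82 2c 00 00.
K' ⊕ ipad = de b4 1a 36 36; K' ⊕ opad = b4 de 70 5c 5c.
Inner hash: sum = 222+180+26+54+54+56 = 592; mod 256 = 80 → 50.
Outer hash (recomputed tag): sum = 180+222+112+92+92+80 = 778; mod 256 = 10 → 0a.
Recomputed tag = 0a; claimed = 0a → match.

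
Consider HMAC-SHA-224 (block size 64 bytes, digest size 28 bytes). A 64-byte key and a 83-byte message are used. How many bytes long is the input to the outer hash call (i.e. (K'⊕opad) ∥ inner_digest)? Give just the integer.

Key is 64 ≤ 64 bytes, zero-padded: |K'| = 64.
Outer input = (K'⊕opad) ∥ H(inner) → 64 + 28 = 92 bytes.

92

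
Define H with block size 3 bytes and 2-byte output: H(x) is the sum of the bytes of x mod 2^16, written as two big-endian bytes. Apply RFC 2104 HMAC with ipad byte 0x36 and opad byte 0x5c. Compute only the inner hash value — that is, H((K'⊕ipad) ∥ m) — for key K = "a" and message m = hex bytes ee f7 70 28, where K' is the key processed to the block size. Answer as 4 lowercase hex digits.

0340

Key "a" = 61 is 1 byte ≤ B = 3; zero-pad to 3 bytes: K' = 61 00 00.
K' ⊕ ipad = 57 36 36.
Inner input = 57 36 36 ∥ ee f7 70 28.
Inner hash: sum = 87+54+54+238+247+112+40 = 832 → 03 40.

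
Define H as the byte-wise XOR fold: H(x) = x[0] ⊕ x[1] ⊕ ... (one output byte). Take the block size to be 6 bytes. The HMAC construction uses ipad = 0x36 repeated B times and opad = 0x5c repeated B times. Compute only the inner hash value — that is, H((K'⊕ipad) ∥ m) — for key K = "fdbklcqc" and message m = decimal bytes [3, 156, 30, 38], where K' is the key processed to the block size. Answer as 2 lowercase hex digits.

Key "fdbklcqc" = 66 64 62 6b 6c 63 71 63 is 8 bytes > B = 6, so hash it first: H(key) = 16, then zero-pad to 6 bytes: K' = 16 00 00 00 00 00.
K' ⊕ ipad = 20 36 36 36 36 36.
Inner input = 20 36 36 36 36 36 ∥ 03 9c 1e 26.
Inner hash: XOR 20⊕36⊕36⊕36⊕36⊕36⊕03⊕9c⊕1e⊕26 = b1.

b1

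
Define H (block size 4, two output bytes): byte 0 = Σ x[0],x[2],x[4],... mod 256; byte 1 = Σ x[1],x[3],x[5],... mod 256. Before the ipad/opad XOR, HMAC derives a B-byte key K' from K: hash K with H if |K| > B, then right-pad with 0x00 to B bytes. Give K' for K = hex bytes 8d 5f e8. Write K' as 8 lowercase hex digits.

8d5fe800

Key hex bytes 8d 5f e8 is 3 bytes ≤ B = 4; zero-pad to 4 bytes: K' = 8d 5f e8 00.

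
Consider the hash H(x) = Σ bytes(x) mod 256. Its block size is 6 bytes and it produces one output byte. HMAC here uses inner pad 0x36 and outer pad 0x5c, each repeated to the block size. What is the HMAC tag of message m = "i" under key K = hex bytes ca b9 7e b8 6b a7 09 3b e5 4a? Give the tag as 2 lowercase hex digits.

ad

Key hex bytes ca b9 7e b8 6b a7 09 3b e5 4a is 10 bytes > B = 6, so hash it first: H(key) = 3e, then zero-pad to 6 bytes: K' = 3e 00 00 00 00 00.
K' ⊕ ipad = 08 36 36 36 36 36.  K' ⊕ opad = 62 5c 5c 5c 5c 5c.
Inner input = (K'⊕ipad) ∥ m = 08 36 36 36 36 36 ∥ 69.
Inner hash: sum = 8+54+54+54+54+54+105 = 383; mod 256 = 127 → 7f.
Outer input = (K'⊕opad) ∥ inner = 62 5c 5c 5c 5c 5c ∥ 7f.
Outer hash (tag): sum = 98+92+92+92+92+92+127 = 685; mod 256 = 173 → ad.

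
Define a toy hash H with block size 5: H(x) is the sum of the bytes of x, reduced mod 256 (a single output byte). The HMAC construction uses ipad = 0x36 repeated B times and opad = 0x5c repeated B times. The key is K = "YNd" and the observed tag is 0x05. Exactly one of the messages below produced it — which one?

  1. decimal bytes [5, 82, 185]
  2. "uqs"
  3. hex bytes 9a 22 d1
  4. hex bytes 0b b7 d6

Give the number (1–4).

Key "YNd" = 59 4e 64 is 3 bytes ≤ B = 5; zero-pad to 5 bytes: K' = 59 4e 64 00 00.
K' ⊕ ipad = 6f 78 52 36 36; K' ⊕ opad = 05 12 38 5c 5c.
m1: inner = H(6f 78 52 36 36 05 52 b9) = b5; tag = H(05 12 38 5c 5c b5) = bc
m2: inner = H(6f 78 52 36 36 75 71 73) = fe; tag = H(05 12 38 5c 5c fe) = 05 ← matches
m3: inner = H(6f 78 52 36 36 9a 22 d1) = 32; tag = H(05 12 38 5c 5c 32) = 39
m4: inner = H(6f 78 52 36 36 0b b7 d6) = 3d; tag = H(05 12 38 5c 5c 3d) = 44

2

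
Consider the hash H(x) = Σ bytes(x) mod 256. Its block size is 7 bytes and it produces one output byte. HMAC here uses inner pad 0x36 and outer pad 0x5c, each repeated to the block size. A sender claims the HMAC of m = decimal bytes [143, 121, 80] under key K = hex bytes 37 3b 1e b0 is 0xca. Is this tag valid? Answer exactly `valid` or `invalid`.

valid

Key hex bytes 37 3b 1e b0 is 4 bytes ≤ B = 7; zero-pad to 7 bytes: K' = 37 3b 1e b0 00 00 00.
K' ⊕ ipad = 01 0d 28 86 36 36 36; K' ⊕ opad = 6b 67 42 ec 5c 5c 5c.
Inner hash: sum = 1+13+40+134+54+54+54+143+121+80 = 694; mod 256 = 182 → b6.
Outer hash (recomputed tag): sum = 107+103+66+236+92+92+92+182 = 970; mod 256 = 202 → ca.
Recomputed tag = ca; claimed = ca → match.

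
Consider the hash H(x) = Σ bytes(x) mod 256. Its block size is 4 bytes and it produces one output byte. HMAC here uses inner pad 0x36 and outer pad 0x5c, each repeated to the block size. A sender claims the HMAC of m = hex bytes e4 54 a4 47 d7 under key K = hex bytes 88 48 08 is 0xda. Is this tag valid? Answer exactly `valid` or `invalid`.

invalid

Key hex bytes 88 48 08 is 3 bytes ≤ B = 4; zero-pad to 4 bytes: K' = 88 48 08 00.
K' ⊕ ipad = be 7e 3e 36; K' ⊕ opad = d4 14 54 5c.
Inner hash: sum = 190+126+62+54+228+84+164+71+215 = 1194; mod 256 = 170 → aa.
Outer hash (recomputed tag): sum = 212+20+84+92+170 = 578; mod 256 = 66 → 42.
Recomputed tag = 42; claimed = da → mismatch.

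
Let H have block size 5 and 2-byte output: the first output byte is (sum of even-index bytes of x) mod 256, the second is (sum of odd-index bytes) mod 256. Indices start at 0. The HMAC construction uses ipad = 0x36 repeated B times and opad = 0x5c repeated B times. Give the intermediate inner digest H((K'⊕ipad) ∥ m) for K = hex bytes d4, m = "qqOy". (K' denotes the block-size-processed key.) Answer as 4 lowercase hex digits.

Key hex bytes d4 is 1 byte ≤ B = 5; zero-pad to 5 bytes: K' = d4 00 00 00 00.
K' ⊕ ipad = e2 36 36 36 36.
Inner input = e2 36 36 36 36 ∥ 71 71 4f 79.
Inner hash: even-index sum = 568 mod 256 = 56; odd-index sum = 300 mod 256 = 44 → 38 2c.

382c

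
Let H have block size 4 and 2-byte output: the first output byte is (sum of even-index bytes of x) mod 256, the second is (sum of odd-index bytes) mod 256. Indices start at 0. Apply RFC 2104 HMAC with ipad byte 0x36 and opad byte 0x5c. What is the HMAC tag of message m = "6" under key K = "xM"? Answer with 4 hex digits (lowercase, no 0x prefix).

Key "xM" = 78 4d is 2 bytes ≤ B = 4; zero-pad to 4 bytes: K' = 78 4d 00 00.
K' ⊕ ipad = 4e 7b 36 36.  K' ⊕ opad = 24 11 5c 5c.
Inner input = (K'⊕ipad) ∥ m = 4e 7b 36 36 ∥ 36.
Inner hash: even-index sum = 186 mod 256 = 186; odd-index sum = 177 mod 256 = 177 → ba b1.
Outer input = (K'⊕opad) ∥ inner = 24 11 5c 5c ∥ ba b1.
Outer hash (tag): even-index sum = 314 mod 256 = 58; odd-index sum = 286 mod 256 = 30 → 3a 1e.

3a1e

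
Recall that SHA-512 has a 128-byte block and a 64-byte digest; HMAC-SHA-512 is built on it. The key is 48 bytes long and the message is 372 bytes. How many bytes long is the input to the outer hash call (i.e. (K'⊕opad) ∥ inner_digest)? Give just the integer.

Key is 48 ≤ 128 bytes, zero-padded: |K'| = 128.
Outer input = (K'⊕opad) ∥ H(inner) → 128 + 64 = 192 bytes.

192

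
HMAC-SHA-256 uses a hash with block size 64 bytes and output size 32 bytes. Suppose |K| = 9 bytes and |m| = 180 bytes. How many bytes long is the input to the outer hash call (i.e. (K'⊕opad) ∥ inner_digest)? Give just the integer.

96

Key is 9 ≤ 64 bytes, zero-padded: |K'| = 64.
Outer input = (K'⊕opad) ∥ H(inner) → 64 + 32 = 96 bytes.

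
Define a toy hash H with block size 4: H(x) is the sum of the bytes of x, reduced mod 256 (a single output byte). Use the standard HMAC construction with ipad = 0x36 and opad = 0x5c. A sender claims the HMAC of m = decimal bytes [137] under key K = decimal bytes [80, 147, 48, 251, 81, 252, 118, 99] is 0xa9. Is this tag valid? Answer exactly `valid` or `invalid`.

Key decimal bytes [80, 147, 48, 251, 81, 252, 118, 99] = 50 93 30 fb 51 fc 76 63 is 8 bytes > B = 4, so hash it first: H(key) = 34, then zero-pad to 4 bytes: K' = 34 00 00 00.
K' ⊕ ipad = 02 36 36 36; K' ⊕ opad = 68 5c 5c 5c.
Inner hash: sum = 2+54+54+54+137 = 301; mod 256 = 45 → 2d.
Outer hash (recomputed tag): sum = 104+92+92+92+45 = 425; mod 256 = 169 → a9.
Recomputed tag = a9; claimed = a9 → match.

valid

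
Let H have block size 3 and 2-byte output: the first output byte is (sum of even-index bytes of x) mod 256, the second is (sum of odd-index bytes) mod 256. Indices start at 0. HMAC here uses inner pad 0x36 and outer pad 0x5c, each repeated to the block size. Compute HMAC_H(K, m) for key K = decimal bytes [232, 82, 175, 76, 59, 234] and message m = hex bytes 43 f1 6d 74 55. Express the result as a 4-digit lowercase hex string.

Key decimal bytes [232, 82, 175, 76, 59, 234] = e8 52 af 4c 3b ea is 6 bytes > B = 3, so hash it first: H(key) = d2 88, then zero-pad to 3 bytes: K' = d2 88 00.
K' ⊕ ipad = e4 be 36.  K' ⊕ opad = 8e d4 5c.
Inner input = (K'⊕ipad) ∥ m = e4 be 36 ∥ 43 f1 6d 74 55.
Inner hash: even-index sum = 639 mod 256 = 127; odd-index sum = 451 mod 256 = 195 → 7f c3.
Outer input = (K'⊕opad) ∥ inner = 8e d4 5c ∥ 7f c3.
Outer hash (tag): even-index sum = 429 mod 256 = 173; odd-index sum = 339 mod 256 = 83 → ad 53.

ad53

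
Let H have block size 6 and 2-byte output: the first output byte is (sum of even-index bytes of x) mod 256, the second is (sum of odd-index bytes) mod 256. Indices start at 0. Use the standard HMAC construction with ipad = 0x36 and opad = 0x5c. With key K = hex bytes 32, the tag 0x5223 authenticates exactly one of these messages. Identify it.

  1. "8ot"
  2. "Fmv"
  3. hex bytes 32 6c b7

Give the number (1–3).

Key hex bytes 32 is 1 byte ≤ B = 6; zero-pad to 6 bytes: K' = 32 00 00 00 00 00.
K' ⊕ ipad = 04 36 36 36 36 36; K' ⊕ opad = 6e 5c 5c 5c 5c 5c.
m1: inner = H(04 36 36 36 36 36 38 6f 74) = 1c 11; tag = H(6e 5c 5c 5c 5c 5c 1c 11) = 4225
m2: inner = H(04 36 36 36 36 36 46 6d 76) = 2c 0f; tag = H(6e 5c 5c 5c 5c 5c 2c 0f) = 5223 ← matches
m3: inner = H(04 36 36 36 36 36 32 6c b7) = 59 0e; tag = H(6e 5c 5c 5c 5c 5c 59 0e) = 7f22

2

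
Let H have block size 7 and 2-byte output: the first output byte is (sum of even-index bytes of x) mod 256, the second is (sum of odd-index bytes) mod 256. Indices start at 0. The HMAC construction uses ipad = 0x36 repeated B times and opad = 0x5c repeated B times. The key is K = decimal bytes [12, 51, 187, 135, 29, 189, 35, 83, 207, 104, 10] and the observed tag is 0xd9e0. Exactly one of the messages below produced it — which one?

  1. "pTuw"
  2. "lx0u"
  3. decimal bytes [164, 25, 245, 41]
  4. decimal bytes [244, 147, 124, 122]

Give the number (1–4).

3

Key decimal bytes [12, 51, 187, 135, 29, 189, 35, 83, 207, 104, 10] = 0c 33 bb 87 1d bd 23 53 cf 68 0a is 11 bytes > B = 7, so hash it first: H(key) = e0 32, then zero-pad to 7 bytes: K' = e0 32 00 00 00 00 00.
K' ⊕ ipad = d6 04 36 36 36 36 36; K' ⊕ opad = bc 6e 5c 5c 5c 5c 5c.
m1: inner = H(d6 04 36 36 36 36 36 70 54 75 77) = 43 55; tag = H(bc 6e 5c 5c 5c 5c 5c 43 55) = 2569
m2: inner = H(d6 04 36 36 36 36 36 6c 78 30 75) = 65 0c; tag = H(bc 6e 5c 5c 5c 5c 5c 65 0c) = dc8b
m3: inner = H(d6 04 36 36 36 36 36 a4 19 f5 29) = ba 09; tag = H(bc 6e 5c 5c 5c 5c 5c ba 09) = d9e0 ← matches
m4: inner = H(d6 04 36 36 36 36 36 f4 93 7c 7a) = 85 e0; tag = H(bc 6e 5c 5c 5c 5c 5c 85 e0) = b0ab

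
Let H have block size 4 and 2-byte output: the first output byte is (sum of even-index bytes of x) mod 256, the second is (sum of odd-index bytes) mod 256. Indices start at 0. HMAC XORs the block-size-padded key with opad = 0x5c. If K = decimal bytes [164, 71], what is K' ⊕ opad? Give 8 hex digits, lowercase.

Key decimal bytes [164, 71] = a4 47 is 2 bytes ≤ B = 4; zero-pad to 4 bytes: K' = a4 47 00 00.
XOR each byte with 0x5c: a4⊕5c=f8, 47⊕5c=1b, 00⊕5c=5c, 00⊕5c=5c.

f81b5c5c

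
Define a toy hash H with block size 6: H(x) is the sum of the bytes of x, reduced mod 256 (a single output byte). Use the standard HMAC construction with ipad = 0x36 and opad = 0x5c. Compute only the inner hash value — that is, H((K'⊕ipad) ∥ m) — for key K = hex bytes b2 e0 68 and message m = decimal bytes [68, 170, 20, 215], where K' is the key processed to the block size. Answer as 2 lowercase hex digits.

33

Key hex bytes b2 e0 68 is 3 bytes ≤ B = 6; zero-pad to 6 bytes: K' = b2 e0 68 00 00 00.
K' ⊕ ipad = 84 d6 5e 36 36 36.
Inner input = 84 d6 5e 36 36 36 ∥ 44 aa 14 d7.
Inner hash: sum = 132+214+94+54+54+54+68+170+20+215 = 1075; mod 256 = 51 → 33.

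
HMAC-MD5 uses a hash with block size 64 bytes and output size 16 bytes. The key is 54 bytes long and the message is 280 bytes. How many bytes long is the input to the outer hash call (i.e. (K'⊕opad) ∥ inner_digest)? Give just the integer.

80

Key is 54 ≤ 64 bytes, zero-padded: |K'| = 64.
Outer input = (K'⊕opad) ∥ H(inner) → 64 + 16 = 80 bytes.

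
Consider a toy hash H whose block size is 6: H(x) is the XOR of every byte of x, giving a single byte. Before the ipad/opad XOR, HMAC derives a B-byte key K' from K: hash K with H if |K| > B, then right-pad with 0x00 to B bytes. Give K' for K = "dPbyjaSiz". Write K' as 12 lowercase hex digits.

640000000000

|K| = 9 > B = 6, so first hash the key.
H(K): XOR 64⊕50⊕62⊕79⊕6a⊕61⊕53⊕69⊕7a = 64.
Zero-pad H(K) = 64 to 6 bytes: K' = 64 00 00 00 00 00.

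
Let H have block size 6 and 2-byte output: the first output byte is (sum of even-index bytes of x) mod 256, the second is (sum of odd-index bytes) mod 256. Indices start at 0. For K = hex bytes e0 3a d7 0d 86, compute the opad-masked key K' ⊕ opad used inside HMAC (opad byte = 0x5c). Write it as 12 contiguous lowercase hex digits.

Key hex bytes e0 3a d7 0d 86 is 5 bytes ≤ B = 6; zero-pad to 6 bytes: K' = e0 3a d7 0d 86 00.
XOR each byte with 0x5c: e0⊕5c=bc, 3a⊕5c=66, d7⊕5c=8b, 0d⊕5c=51, 86⊕5c=da, 00⊕5c=5c.

bc668b51da5c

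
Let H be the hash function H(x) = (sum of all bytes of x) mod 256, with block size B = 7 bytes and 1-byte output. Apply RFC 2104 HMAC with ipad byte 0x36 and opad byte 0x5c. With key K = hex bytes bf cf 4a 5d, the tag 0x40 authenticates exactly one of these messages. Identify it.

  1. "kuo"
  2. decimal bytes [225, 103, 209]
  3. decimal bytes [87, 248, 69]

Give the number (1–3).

3

Key hex bytes bf cf 4a 5d is 4 bytes ≤ B = 7; zero-pad to 7 bytes: K' = bf cf 4a 5d 00 00 00.
K' ⊕ ipad = 89 f9 7c 6b 36 36 36; K' ⊕ opad = e3 93 16 01 5c 5c 5c.
m1: inner = H(89 f9 7c 6b 36 36 36 6b 75 6f) = 5a; tag = H(e3 93 16 01 5c 5c 5c 5a) = fb
m2: inner = H(89 f9 7c 6b 36 36 36 e1 67 d1) = 24; tag = H(e3 93 16 01 5c 5c 5c 24) = c5
m3: inner = H(89 f9 7c 6b 36 36 36 57 f8 45) = 9f; tag = H(e3 93 16 01 5c 5c 5c 9f) = 40 ← matches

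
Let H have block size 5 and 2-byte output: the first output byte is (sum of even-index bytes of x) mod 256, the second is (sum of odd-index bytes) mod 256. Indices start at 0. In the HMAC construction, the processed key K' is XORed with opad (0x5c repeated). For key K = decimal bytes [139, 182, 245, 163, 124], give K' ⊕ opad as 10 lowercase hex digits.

Key decimal bytes [139, 182, 245, 163, 124] = 8b b6 f5 a3 7c is exactly B = 5 bytes: K' = 8b b6 f5 a3 7c.
XOR each byte with 0x5c: 8b⊕5c=d7, b6⊕5c=ea, f5⊕5c=a9, a3⊕5c=ff, 7c⊕5c=20.

d7eaa9ff20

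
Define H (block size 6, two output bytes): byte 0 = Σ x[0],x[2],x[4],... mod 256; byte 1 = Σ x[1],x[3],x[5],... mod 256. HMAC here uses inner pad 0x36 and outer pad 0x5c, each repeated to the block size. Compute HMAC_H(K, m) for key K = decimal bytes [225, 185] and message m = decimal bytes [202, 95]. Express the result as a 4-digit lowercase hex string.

82f7

Key decimal bytes [225, 185] = e1 b9 is 2 bytes ≤ B = 6; zero-pad to 6 bytes: K' = e1 b9 00 00 00 00.
K' ⊕ ipad = d7 8f 36 36 36 36.  K' ⊕ opad = bd e5 5c 5c 5c 5c.
Inner input = (K'⊕ipad) ∥ m = d7 8f 36 36 36 36 ∥ ca 5f.
Inner hash: even-index sum = 525 mod 256 = 13; odd-index sum = 346 mod 256 = 90 → 0d 5a.
Outer input = (K'⊕opad) ∥ inner = bd e5 5c 5c 5c 5c ∥ 0d 5a.
Outer hash (tag): even-index sum = 386 mod 256 = 130; odd-index sum = 503 mod 256 = 247 → 82 f7.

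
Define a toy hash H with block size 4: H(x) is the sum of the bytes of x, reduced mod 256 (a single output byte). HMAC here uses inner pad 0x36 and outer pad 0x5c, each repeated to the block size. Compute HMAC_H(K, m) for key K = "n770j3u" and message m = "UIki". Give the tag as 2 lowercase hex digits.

Key "n770j3u" = 6e 37 37 30 6a 33 75 is 7 bytes > B = 4, so hash it first: H(key) = 1e, then zero-pad to 4 bytes: K' = 1e 00 00 00.
K' ⊕ ipad = 28 36 36 36.  K' ⊕ opad = 42 5c 5c 5c.
Inner input = (K'⊕ipad) ∥ m = 28 36 36 36 ∥ 55 49 6b 69.
Inner hash: sum = 40+54+54+54+85+73+107+105 = 572; mod 256 = 60 → 3c.
Outer input = (K'⊕opad) ∥ inner = 42 5c 5c 5c ∥ 3c.
Outer hash (tag): sum = 66+92+92+92+60 = 402; mod 256 = 146 → 92.

92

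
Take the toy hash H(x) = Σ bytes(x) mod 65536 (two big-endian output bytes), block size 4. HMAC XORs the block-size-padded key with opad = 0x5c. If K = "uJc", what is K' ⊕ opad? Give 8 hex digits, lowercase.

29163f5c

Key "uJc" = 75 4a 63 is 3 bytes ≤ B = 4; zero-pad to 4 bytes: K' = 75 4a 63 00.
XOR each byte with 0x5c: 75⊕5c=29, 4a⊕5c=16, 63⊕5c=3f, 00⊕5c=5c.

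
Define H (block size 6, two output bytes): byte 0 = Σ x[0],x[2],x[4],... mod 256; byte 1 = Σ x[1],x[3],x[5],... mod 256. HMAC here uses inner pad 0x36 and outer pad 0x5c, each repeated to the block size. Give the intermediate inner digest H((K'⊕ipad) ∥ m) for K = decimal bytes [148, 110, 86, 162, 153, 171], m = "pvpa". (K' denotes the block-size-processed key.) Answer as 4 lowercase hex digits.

9160

Key decimal bytes [148, 110, 86, 162, 153, 171] = 94 6e 56 a2 99 ab is exactly B = 6 bytes: K' = 94 6e 56 a2 99 ab.
K' ⊕ ipad = a2 58 60 94 af 9d.
Inner input = a2 58 60 94 af 9d ∥ 70 76 70 61.
Inner hash: even-index sum = 657 mod 256 = 145; odd-index sum = 608 mod 256 = 96 → 91 60.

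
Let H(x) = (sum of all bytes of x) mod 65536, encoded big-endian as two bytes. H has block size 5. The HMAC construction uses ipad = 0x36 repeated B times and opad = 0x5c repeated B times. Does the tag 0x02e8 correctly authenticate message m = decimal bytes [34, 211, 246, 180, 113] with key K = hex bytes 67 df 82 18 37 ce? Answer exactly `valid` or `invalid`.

Key hex bytes 67 df 82 18 37 ce is 6 bytes > B = 5, so hash it first: H(key) = 02 e5, then zero-pad to 5 bytes: K' = 02 e5 00 00 00.
K' ⊕ ipad = 34 d3 36 36 36; K' ⊕ opad = 5e b9 5c 5c 5c.
Inner hash: sum = 52+211+54+54+54+34+211+246+180+113 = 1209 → 04 b9.
Outer hash (recomputed tag): sum = 94+185+92+92+92+4+185 = 744 → 02 e8.
Recomputed tag = 02e8; claimed = 02e8 → match.

valid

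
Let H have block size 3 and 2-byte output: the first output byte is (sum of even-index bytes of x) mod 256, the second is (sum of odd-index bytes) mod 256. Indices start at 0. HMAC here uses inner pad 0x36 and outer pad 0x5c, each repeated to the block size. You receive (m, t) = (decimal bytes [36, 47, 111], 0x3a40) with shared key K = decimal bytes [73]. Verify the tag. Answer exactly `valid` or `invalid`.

Key decimal bytes [73] = 49 is 1 byte ≤ B = 3; zero-pad to 3 bytes: K' = 49 00 00.
K' ⊕ ipad = 7f 36 36; K' ⊕ opad = 15 5c 5c.
Inner hash: even-index sum = 228 mod 256 = 228; odd-index sum = 201 mod 256 = 201 → e4 c9.
Outer hash (recomputed tag): even-index sum = 314 mod 256 = 58; odd-index sum = 320 mod 256 = 64 → 3a 40.
Recomputed tag = 3a40; claimed = 3a40 → match.

valid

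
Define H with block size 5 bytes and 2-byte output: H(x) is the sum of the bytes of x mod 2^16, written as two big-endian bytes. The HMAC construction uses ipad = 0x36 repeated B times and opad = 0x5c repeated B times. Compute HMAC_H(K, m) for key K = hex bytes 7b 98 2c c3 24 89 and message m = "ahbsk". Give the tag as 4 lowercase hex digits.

02e0

Key hex bytes 7b 98 2c c3 24 89 is 6 bytes > B = 5, so hash it first: H(key) = 02 af, then zero-pad to 5 bytes: K' = 02 af 00 00 00.
K' ⊕ ipad = 34 99 36 36 36.  K' ⊕ opad = 5e f3 5c 5c 5c.
Inner input = (K'⊕ipad) ∥ m = 34 99 36 36 36 ∥ 61 68 62 73 6b.
Inner hash: sum = 52+153+54+54+54+97+104+98+115+107 = 888 → 03 78.
Outer input = (K'⊕opad) ∥ inner = 5e f3 5c 5c 5c ∥ 03 78.
Outer hash (tag): sum = 94+243+92+92+92+3+120 = 736 → 02 e0.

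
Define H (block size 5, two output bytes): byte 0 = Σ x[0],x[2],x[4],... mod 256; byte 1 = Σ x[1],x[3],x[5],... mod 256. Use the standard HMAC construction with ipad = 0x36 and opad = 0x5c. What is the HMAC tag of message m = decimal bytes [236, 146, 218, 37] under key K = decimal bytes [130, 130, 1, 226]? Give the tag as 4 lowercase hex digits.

e574

Key decimal bytes [130, 130, 1, 226] = 82 82 01 e2 is 4 bytes ≤ B = 5; zero-pad to 5 bytes: K' = 82 82 01 e2 00.
K' ⊕ ipad = b4 b4 37 d4 36.  K' ⊕ opad = de de 5d be 5c.
Inner input = (K'⊕ipad) ∥ m = b4 b4 37 d4 36 ∥ ec 92 da 25.
Inner hash: even-index sum = 472 mod 256 = 216; odd-index sum = 846 mod 256 = 78 → d8 4e.
Outer input = (K'⊕opad) ∥ inner = de de 5d be 5c ∥ d8 4e.
Outer hash (tag): even-index sum = 485 mod 256 = 229; odd-index sum = 628 mod 256 = 116 → e5 74.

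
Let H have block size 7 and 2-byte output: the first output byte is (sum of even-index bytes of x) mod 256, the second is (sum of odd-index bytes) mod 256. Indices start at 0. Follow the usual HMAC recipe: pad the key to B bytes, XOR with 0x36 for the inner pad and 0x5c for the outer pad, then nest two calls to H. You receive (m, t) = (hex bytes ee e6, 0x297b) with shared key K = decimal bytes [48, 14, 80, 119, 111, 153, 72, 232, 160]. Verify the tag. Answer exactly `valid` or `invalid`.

Key decimal bytes [48, 14, 80, 119, 111, 153, 72, 232, 160] = 30 0e 50 77 6f 99 48 e8 a0 is 9 bytes > B = 7, so hash it first: H(key) = d7 06, then zero-pad to 7 bytes: K' = d7 06 00 00 00 00 00.
K' ⊕ ipad = e1 30 36 36 36 36 36; K' ⊕ opad = 8b 5a 5c 5c 5c 5c 5c.
Inner hash: even-index sum = 617 mod 256 = 105; odd-index sum = 394 mod 256 = 138 → 69 8a.
Outer hash (recomputed tag): even-index sum = 553 mod 256 = 41; odd-index sum = 379 mod 256 = 123 → 29 7b.
Recomputed tag = 297b; claimed = 297b → match.

valid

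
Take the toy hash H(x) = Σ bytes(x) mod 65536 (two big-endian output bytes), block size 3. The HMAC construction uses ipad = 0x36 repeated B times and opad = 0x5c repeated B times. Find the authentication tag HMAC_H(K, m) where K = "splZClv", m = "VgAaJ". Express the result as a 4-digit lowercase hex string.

Key "splZClv" = 73 70 6c 5a 43 6c 76 is 7 bytes > B = 3, so hash it first: H(key) = 02 ce, then zero-pad to 3 bytes: K' = 02 ce 00.
K' ⊕ ipad = 34 f8 36.  K' ⊕ opad = 5e 92 5c.
Inner input = (K'⊕ipad) ∥ m = 34 f8 36 ∥ 56 67 41 61 4a.
Inner hash: sum = 52+248+54+86+103+65+97+74 = 779 → 03 0b.
Outer input = (K'⊕opad) ∥ inner = 5e 92 5c ∥ 03 0b.
Outer hash (tag): sum = 94+146+92+3+11 = 346 → 01 5a.

015a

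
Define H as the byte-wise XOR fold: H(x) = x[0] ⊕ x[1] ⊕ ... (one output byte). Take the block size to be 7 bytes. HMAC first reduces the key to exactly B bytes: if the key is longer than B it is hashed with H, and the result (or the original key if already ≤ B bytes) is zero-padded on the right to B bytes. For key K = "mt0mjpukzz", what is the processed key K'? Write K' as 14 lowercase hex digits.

40000000000000

|K| = 10 > B = 7, so first hash the key.
H(K): XOR 6d⊕74⊕30⊕6d⊕6a⊕70⊕75⊕6b⊕7a⊕7a = 40.
Zero-pad H(K) = 40 to 7 bytes: K' = 40 00 00 00 00 00 00.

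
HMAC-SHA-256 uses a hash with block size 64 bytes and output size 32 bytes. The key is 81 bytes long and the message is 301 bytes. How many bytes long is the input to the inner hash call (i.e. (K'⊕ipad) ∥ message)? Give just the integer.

Key is 81 > 64 bytes, so it is hashed to 32 bytes then zero-padded to 64: |K'| = 64.
Inner input = (K'⊕ipad) ∥ m → 64 + 301 = 365 bytes.

365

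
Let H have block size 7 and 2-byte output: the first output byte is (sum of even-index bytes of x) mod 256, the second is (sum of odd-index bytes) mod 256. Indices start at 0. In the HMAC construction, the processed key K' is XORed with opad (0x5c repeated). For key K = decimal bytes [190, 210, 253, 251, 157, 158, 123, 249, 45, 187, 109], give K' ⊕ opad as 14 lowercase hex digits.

Key decimal bytes [190, 210, 253, 251, 157, 158, 123, 249, 45, 187, 109] = be d2 fd fb 9d 9e 7b f9 2d bb 6d is 11 bytes > B = 7, so hash it first: H(key) = 6d 1f, then zero-pad to 7 bytes: K' = 6d 1f 00 00 00 00 00.
XOR each byte with 0x5c: 6d⊕5c=31, 1f⊕5c=43, 00⊕5c=5c, 00⊕5c=5c, 00⊕5c=5c, 00⊕5c=5c, 00⊕5c=5c.

31435c5c5c5c5c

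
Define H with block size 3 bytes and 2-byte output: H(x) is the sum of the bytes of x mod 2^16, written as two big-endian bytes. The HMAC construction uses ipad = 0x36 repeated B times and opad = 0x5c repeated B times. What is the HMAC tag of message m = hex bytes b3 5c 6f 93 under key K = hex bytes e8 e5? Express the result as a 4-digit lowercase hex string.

Key hex bytes e8 e5 is 2 bytes ≤ B = 3; zero-pad to 3 bytes: K' = e8 e5 00.
K' ⊕ ipad = de d3 36.  K' ⊕ opad = b4 b9 5c.
Inner input = (K'⊕ipad) ∥ m = de d3 36 ∥ b3 5c 6f 93.
Inner hash: sum = 222+211+54+179+92+111+147 = 1016 → 03 f8.
Outer input = (K'⊕opad) ∥ inner = b4 b9 5c ∥ 03 f8.
Outer hash (tag): sum = 180+185+92+3+248 = 708 → 02 c4.

02c4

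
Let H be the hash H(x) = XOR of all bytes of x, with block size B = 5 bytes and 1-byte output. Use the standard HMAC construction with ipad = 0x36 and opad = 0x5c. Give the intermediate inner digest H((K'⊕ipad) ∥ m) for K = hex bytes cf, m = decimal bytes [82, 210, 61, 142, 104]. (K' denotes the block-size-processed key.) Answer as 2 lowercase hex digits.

a2

Key hex bytes cf is 1 byte ≤ B = 5; zero-pad to 5 bytes: K' = cf 00 00 00 00.
K' ⊕ ipad = f9 36 36 36 36.
Inner input = f9 36 36 36 36 ∥ 52 d2 3d 8e 68.
Inner hash: XOR f9⊕36⊕36⊕36⊕36⊕52⊕d2⊕3d⊕8e⊕68 = a2.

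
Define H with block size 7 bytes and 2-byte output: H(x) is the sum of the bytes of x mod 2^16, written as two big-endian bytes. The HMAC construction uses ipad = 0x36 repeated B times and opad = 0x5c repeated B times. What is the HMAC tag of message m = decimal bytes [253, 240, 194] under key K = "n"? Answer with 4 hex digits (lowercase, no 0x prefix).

02a9

Key "n" = 6e is 1 byte ≤ B = 7; zero-pad to 7 bytes: K' = 6e 00 00 00 00 00 00.
K' ⊕ ipad = 58 36 36 36 36 36 36.  K' ⊕ opad = 32 5c 5c 5c 5c 5c 5c.
Inner input = (K'⊕ipad) ∥ m = 58 36 36 36 36 36 36 ∥ fd f0 c2.
Inner hash: sum = 88+54+54+54+54+54+54+253+240+194 = 1099 → 04 4b.
Outer input = (K'⊕opad) ∥ inner = 32 5c 5c 5c 5c 5c 5c ∥ 04 4b.
Outer hash (tag): sum = 50+92+92+92+92+92+92+4+75 = 681 → 02 a9.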